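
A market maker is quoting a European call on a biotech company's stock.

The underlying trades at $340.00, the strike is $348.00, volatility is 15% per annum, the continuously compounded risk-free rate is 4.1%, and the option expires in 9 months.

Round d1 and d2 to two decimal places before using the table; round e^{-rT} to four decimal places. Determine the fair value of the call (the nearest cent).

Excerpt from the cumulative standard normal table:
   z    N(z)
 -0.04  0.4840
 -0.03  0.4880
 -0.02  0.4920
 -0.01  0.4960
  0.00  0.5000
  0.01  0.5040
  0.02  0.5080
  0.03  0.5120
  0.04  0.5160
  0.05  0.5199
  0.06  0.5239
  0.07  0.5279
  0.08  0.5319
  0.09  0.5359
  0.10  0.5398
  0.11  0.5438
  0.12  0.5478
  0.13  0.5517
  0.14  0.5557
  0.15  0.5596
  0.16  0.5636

$18.87

σ√T = 0.15 × 0.8660 = 0.1299
d₁ = [ln(340/348) + (0.041 + 0.15²/2)·0.75] / 0.1299 = [-0.0233 + 0.0392] / 0.1299 = 0.1226 ⇒ 0.12
d₂ = d₁ − σ√T = 0.1226 − 0.1299 = -0.0073 ⇒ -0.01
e^(−rT) = e^(−0.041·0.75) = 0.9697
N(d₁) = N(0.12) = 0.5478;  N(d₂) = N(-0.01) = 0.4960
C = 340·0.5478 − 348·0.9697·0.4960 = 186.2520 − 167.3780 = 18.8740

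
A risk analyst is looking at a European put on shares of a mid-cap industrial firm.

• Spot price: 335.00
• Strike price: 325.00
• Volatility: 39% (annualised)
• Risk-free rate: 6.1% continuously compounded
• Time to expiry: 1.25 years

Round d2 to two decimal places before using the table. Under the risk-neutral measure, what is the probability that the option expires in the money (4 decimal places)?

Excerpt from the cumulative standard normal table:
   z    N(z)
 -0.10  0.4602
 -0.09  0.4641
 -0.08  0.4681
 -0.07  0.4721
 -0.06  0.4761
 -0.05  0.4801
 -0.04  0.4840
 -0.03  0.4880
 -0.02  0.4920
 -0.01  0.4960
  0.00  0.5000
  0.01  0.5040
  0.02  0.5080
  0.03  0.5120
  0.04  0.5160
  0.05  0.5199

0.4880

T = 1.25;  σ√T = 0.4360
d₁ = [ln(335/325) + (0.061 + ½·0.39²)·1.25] / (σ√T) = (0.0303 + 0.1713) / 0.4360 = 0.4624 which rounds to 0.46
d₂ = 0.4624 − 0.4360 = 0.0264 which rounds to 0.03
Risk-neutral Pr[S_T < K] = N(−d₂) = N(-0.03) = 0.4880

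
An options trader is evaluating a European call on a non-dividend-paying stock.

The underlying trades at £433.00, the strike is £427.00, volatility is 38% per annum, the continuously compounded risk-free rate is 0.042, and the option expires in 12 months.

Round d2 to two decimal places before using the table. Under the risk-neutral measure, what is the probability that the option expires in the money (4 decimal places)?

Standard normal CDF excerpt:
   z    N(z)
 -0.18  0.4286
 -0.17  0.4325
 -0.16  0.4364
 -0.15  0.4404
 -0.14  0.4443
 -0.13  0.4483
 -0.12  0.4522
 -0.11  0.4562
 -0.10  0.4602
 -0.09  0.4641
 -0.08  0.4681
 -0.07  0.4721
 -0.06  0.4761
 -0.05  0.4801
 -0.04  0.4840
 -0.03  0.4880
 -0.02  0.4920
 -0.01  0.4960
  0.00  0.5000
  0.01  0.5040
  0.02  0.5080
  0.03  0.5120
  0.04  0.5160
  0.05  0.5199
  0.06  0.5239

0.4840

σ√T = 0.38·√1 = 0.3800
d₁ = [ln(433/427) + (0.042 + ½·0.38²)·1] / (σ√T) = (0.0140 + 0.1142) / 0.3800 = 0.3372 ≈ 0.34
d₂ = 0.3372 − 0.3800 = -0.0428 ≈ -0.04
Pr(exercise) under Q = N(d₂) = 0.4840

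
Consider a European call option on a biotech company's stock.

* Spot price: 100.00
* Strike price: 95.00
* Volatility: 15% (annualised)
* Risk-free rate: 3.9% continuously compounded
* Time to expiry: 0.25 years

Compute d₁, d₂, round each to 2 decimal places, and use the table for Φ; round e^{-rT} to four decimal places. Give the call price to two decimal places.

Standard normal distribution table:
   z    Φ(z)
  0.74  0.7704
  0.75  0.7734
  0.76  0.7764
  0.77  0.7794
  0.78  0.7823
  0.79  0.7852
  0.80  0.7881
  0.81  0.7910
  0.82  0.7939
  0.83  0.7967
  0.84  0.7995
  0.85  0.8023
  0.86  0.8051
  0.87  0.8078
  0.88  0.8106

σ√T = 0.15·√0.25 = 0.0750
d₁ = [ln(100/95) + (0.039 + 0.15²/2)·0.25] / 0.0750 = [0.0513 + 0.0126] / 0.0750 = 0.8514 which rounds to 0.85
d₂ = d₁ − σ√T = 0.8514 − 0.0750 = 0.7764 which rounds to 0.78
e^(−rT) = e^(−0.039·0.25) = 0.9903
N(d₁) = N(0.85) = 0.8023;  N(d₂) = N(0.78) = 0.7823
C = 100·0.8023 − 95·0.9903·0.7823 = 80.2300 − 73.5976 = 6.6324

6.63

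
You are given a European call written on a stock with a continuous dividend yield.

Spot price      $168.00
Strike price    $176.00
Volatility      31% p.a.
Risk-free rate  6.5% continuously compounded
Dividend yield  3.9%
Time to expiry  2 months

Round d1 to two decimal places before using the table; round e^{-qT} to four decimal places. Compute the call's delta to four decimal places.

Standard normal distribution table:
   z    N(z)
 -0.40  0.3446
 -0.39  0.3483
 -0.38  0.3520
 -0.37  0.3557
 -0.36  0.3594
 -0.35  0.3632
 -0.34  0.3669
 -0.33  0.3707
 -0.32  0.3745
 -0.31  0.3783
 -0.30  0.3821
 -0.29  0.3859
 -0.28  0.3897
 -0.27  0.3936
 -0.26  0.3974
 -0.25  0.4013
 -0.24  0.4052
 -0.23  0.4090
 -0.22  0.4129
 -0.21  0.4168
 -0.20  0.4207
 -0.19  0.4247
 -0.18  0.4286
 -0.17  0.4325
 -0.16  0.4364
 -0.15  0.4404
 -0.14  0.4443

0.3910

σ√T = 0.31·√0.1667 = 0.1266
ln(S/K) + (r − q + σ²/2)T = ln(168/176) + (0.065 − 0.039 + 0.31²/2)·0.1667 = -0.0465 + 0.0123 = -0.0342
d₁ = -0.0342 / 0.1266 = -0.2701 ⇒ -0.27
N(d₁) = N(-0.27) = 0.3936
Δ_call = e^(−qT)·N(d₁) = 0.9935·0.3936 = 0.3910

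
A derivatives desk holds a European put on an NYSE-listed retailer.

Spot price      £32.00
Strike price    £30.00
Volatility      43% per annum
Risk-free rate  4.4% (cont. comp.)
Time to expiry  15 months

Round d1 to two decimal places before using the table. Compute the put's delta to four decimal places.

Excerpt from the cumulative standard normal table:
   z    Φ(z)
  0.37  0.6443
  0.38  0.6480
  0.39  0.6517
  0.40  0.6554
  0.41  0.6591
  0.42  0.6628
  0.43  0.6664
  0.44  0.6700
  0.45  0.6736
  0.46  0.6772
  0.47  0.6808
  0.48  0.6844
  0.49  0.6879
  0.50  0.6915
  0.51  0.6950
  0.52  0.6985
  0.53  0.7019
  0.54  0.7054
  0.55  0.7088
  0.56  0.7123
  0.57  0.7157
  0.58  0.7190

σ√T = 0.43·√1.25 = 0.4808
d₁ = [ln(32/30) + (0.044 + 0.43²/2)·1.25] / 0.4808 = [0.0645 + 0.1706] / 0.4808 = 0.4890 → 0.49
N(d₁) = N(0.49) = 0.6879
Δ_put = N(d₁) − 1 = 0.6879 − 1 = -0.3121

-0.3121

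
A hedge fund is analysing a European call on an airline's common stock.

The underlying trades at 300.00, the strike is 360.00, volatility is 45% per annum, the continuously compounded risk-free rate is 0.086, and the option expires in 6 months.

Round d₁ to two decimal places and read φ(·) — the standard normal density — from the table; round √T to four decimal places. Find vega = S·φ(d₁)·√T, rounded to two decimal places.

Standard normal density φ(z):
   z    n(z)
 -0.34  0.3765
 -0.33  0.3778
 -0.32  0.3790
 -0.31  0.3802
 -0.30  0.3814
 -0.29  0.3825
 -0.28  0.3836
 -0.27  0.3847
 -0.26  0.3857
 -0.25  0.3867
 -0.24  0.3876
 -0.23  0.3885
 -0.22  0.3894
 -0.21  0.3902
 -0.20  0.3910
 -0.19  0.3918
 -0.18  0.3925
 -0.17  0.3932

81.37

T = 0.5;  σ√T = 0.3182
ln(S/K) + (r + σ²/2)T = ln(300/360) + (0.086 + 0.45²/2)·0.5 = -0.1823 + 0.0936 = -0.0887
d₁ = -0.0887 / 0.3182 = -0.2787 → -0.28
√T = √0.5 = 0.7071
φ(d₁) = φ(-0.28) = 0.3836
vega = S·φ(d₁)·√T = 300·0.3836·0.7071 = 81.3731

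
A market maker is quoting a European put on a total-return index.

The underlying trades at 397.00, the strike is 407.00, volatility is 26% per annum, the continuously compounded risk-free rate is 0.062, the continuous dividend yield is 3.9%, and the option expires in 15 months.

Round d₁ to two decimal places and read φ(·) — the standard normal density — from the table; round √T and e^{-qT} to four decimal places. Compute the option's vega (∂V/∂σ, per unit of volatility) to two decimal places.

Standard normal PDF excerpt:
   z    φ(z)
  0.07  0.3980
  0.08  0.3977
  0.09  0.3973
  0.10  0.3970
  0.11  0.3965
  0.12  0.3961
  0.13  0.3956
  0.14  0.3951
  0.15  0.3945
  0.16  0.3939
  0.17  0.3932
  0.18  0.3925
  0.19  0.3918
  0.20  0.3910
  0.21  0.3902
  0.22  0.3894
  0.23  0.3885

σ√T = 0.26 × 1.1180 = 0.2907
d₁ = [ln(397/407) + (0.062 − 0.039 + ½·0.26²)·1.25] / (σ√T) = (-0.0249 + 0.0710) / 0.2907 = 0.1587 ⇒ 0.16
√T = √1.25 = 1.1180
φ(d₁) = φ(0.16) = 0.3939
exp(−qT) = exp(−0.039·1.25) = 0.9524
vega = S·exp(−qT)·φ(d₁)·√T = 397·0.9524·0.3939·1.1180 = 166.5090
(The call has the same vega.)

166.51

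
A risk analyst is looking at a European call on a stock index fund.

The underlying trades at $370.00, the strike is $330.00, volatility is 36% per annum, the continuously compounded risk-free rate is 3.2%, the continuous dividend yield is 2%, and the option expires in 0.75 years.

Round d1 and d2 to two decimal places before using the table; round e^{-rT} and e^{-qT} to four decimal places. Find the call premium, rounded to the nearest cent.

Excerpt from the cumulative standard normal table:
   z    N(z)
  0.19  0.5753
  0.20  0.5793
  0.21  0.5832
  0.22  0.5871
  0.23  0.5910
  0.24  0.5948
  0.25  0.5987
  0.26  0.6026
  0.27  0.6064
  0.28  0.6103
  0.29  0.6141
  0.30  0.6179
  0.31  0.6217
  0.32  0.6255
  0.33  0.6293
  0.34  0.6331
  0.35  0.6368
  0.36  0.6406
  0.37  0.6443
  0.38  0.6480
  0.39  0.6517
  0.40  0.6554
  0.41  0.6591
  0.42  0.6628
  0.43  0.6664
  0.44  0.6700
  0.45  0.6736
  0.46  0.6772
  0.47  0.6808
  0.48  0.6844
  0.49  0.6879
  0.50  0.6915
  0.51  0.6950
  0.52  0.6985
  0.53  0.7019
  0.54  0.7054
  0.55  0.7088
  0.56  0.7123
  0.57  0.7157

$66.72

T = 0.75;  σ√T = 0.3118
d₁ = [ln(370/330) + (0.032 − 0.02 + 0.36²/2)·0.75] / 0.3118 = [0.1144 + 0.0576] / 0.3118 = 0.5517 → 0.55
d₂ = d₁ − σ√T = 0.5517 − 0.3118 = 0.2400 → 0.24
e^(−qT) = e^(−0.02·0.75) = 0.9851;  e^(−rT) = e^(−0.032·0.75) = 0.9763
N(d₁) = N(0.55) = 0.7088;  N(d₂) = N(0.24) = 0.5948
C = 370·0.9851·0.7088 − 330·0.9763·0.5948 = 258.3484 − 191.6321 = 66.7163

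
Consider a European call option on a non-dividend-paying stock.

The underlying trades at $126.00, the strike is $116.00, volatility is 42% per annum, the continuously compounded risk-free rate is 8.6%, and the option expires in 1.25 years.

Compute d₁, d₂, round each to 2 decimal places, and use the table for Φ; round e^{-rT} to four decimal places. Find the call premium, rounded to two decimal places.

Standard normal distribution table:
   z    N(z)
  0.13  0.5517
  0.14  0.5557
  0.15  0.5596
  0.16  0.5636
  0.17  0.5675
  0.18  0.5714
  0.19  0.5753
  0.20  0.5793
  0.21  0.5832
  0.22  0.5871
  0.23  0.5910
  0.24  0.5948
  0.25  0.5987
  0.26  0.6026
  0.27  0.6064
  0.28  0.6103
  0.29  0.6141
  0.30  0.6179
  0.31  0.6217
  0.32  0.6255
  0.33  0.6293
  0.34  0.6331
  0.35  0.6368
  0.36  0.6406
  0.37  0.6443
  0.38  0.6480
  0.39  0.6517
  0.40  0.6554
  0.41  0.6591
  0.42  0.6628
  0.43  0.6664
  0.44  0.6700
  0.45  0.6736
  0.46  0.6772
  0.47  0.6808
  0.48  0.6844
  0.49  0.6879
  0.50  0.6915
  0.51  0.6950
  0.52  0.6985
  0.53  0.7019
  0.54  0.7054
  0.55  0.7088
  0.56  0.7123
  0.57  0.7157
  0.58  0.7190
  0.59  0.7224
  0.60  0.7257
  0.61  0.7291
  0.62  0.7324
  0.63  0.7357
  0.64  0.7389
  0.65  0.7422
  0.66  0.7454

$33.98

σ√T = 0.42·√1.25 = 0.4696
d₁ = [ln(126/116) + (0.086 + 0.42²/2)·1.25] / 0.4696 = [0.0827 + 0.2177] / 0.4696 = 0.6398 ≈ 0.64
d₂ = d₁ − σ√T = 0.6398 − 0.4696 = 0.1702 ≈ 0.17
exp(−rT) = exp(−0.086·1.25) = 0.8981
N(d₁) = N(0.64) = 0.7389;  N(d₂) = N(0.17) = 0.5675
C = 126·0.7389 − 116·0.8981·0.5675 = 93.1014 − 59.1219 = 33.9795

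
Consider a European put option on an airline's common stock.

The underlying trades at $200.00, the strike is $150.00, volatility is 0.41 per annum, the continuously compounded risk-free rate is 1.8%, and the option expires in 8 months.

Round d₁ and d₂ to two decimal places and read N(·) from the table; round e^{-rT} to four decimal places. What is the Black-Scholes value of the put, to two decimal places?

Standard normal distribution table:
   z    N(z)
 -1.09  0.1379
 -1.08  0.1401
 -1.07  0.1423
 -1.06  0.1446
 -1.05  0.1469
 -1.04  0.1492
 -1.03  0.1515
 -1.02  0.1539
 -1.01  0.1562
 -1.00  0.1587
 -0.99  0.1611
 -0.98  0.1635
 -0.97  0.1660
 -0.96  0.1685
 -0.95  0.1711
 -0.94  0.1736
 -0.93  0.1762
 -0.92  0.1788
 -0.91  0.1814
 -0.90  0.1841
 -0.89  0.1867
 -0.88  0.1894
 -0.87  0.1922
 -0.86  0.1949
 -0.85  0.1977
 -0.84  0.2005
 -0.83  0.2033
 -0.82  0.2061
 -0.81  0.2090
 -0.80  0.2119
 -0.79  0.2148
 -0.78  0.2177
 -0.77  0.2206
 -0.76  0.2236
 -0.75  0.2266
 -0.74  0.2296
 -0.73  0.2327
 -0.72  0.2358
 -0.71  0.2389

σ√T = 0.41·√0.6667 = 0.3348
ln(S/K) + (r + σ²/2)T = ln(200/150) + (0.018 + 0.41²/2)·0.6667 = 0.2877 + 0.0680 = 0.3557
d₁ = 0.3557 / 0.3348 = 1.0626 → 1.06
d₂ = d₁ − σ√T = 1.0626 − 0.3348 = 0.7278 → 0.73
e^(−rT) = e^(−0.018·0.6667) = 0.9881
N(−d₂) = N(-0.73) = 0.2327;  N(−d₁) = N(-1.06) = 0.1446
P = 150·0.9881·0.2327 − 200·0.1446 = 34.4896 − 28.9200 = 5.5696

$5.57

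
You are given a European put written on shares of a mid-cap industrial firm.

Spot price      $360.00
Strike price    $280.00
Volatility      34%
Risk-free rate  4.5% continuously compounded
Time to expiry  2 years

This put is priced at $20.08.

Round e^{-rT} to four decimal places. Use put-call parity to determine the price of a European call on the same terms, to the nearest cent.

exp(−rT) = exp(−0.045·2) = 0.9139
Put-call parity: C − P = S − K·e^(−rT) = 360 − 280·0.9139 = 360 − 255.8920 = 104.1080
C = P + (C − P) = 20.08 + (104.1080) = 124.1880

$124.19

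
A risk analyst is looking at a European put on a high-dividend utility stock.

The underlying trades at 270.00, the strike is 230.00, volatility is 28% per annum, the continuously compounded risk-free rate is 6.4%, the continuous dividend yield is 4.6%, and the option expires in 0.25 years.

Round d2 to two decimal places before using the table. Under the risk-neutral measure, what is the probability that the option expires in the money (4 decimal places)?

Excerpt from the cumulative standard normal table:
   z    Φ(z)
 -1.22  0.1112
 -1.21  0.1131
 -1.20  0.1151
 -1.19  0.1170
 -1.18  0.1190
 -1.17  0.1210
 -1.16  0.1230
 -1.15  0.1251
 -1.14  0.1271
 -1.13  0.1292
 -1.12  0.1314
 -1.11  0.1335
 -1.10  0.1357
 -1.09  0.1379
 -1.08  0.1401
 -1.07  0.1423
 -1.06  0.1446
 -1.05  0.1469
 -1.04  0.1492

σ√T = 0.28·√0.25 = 0.1400
ln(S/K) + (r − q + σ²/2)T = ln(270/230) + (0.064 − 0.046 + 0.28²/2)·0.25 = 0.1603 + 0.0143 = 0.1746
d₁ = 0.1746 / 0.1400 = 1.2474 ≈ 1.25
d₂ = d₁ − σ√T = 1.2474 − 0.1400 = 1.1074 ≈ 1.11
Risk-neutral Pr[S_T < K] = N(−d₂) = N(-1.11) = 0.1335

0.1335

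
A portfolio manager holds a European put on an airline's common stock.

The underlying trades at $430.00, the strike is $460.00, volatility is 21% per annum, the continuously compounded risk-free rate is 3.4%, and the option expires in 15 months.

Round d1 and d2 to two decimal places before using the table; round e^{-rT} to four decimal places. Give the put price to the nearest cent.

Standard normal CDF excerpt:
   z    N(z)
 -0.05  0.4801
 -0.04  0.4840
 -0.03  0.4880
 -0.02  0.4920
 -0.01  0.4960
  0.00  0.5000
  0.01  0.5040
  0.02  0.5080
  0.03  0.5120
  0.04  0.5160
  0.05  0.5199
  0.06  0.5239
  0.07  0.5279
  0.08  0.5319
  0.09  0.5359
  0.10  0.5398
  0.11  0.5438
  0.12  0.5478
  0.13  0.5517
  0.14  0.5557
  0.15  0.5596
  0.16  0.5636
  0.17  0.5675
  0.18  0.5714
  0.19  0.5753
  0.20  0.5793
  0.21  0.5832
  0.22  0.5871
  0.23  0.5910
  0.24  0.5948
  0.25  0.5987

$45.55

T = 1.25;  σ√T = 0.2348
d₁ = [ln(430/460) + (0.034 + 0.21²/2)·1.25] / 0.2348 = [-0.0674 + 0.0701] / 0.2348 = 0.0112 ⇒ 0.01
d₂ = d₁ − σ√T = 0.0112 − 0.2348 = -0.2236 ⇒ -0.22
exp(−rT) = exp(−0.034·1.25) = 0.9584
N(−d₂) = N(0.22) = 0.5871;  N(−d₁) = N(-0.01) = 0.4960
P = 460·0.9584·0.5871 − 430·0.4960 = 258.8313 − 213.2800 = 45.5513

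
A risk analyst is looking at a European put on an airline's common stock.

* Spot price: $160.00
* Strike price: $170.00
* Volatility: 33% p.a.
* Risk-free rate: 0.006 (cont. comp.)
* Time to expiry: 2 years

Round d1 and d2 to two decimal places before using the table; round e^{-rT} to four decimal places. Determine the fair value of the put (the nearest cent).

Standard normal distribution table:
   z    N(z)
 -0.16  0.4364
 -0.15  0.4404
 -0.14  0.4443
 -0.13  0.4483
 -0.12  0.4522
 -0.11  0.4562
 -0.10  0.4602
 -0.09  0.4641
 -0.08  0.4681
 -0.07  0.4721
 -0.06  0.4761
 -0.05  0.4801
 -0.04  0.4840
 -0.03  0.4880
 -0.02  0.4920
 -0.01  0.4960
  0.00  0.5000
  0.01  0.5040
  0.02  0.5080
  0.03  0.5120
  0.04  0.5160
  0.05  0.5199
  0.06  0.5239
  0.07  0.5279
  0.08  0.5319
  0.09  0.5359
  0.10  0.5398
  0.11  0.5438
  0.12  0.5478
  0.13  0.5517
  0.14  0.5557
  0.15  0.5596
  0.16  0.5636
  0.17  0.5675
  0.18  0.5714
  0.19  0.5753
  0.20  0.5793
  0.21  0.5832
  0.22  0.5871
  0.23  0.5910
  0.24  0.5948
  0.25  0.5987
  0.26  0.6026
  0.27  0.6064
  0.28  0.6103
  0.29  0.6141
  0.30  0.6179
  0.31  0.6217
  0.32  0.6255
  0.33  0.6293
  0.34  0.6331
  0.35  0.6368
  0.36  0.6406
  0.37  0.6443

$34.62

σ√T = 0.33·√2 = 0.4667
d₁ = [ln(160/170) + (0.006 + 0.33²/2)·2] / 0.4667 = [-0.0606 + 0.1209] / 0.4667 = 0.1292 ⇒ 0.13
d₂ = d₁ − σ√T = 0.1292 − 0.4667 = -0.3375 ⇒ -0.34
e^(−rT) = e^(−0.006·2) = 0.9881
N(−d₂) = N(0.34) = 0.6331;  N(−d₁) = N(-0.13) = 0.4483
P = 170·0.9881·0.6331 − 160·0.4483 = 106.3462 − 71.7280 = 34.6182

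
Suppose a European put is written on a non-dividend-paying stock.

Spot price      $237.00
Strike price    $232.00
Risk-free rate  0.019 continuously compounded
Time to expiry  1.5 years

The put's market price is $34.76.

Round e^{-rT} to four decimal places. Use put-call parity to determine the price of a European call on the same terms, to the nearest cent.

e^(−rT) = e^(−0.019·1.5) = 0.9719
Put-call parity: C − P = S − K·e^(−rT) = 237 − 232·0.9719 = 237 − 225.4808 = 11.5192
C = P + (C − P) = 34.76 + (11.5192) = 46.2792

$46.28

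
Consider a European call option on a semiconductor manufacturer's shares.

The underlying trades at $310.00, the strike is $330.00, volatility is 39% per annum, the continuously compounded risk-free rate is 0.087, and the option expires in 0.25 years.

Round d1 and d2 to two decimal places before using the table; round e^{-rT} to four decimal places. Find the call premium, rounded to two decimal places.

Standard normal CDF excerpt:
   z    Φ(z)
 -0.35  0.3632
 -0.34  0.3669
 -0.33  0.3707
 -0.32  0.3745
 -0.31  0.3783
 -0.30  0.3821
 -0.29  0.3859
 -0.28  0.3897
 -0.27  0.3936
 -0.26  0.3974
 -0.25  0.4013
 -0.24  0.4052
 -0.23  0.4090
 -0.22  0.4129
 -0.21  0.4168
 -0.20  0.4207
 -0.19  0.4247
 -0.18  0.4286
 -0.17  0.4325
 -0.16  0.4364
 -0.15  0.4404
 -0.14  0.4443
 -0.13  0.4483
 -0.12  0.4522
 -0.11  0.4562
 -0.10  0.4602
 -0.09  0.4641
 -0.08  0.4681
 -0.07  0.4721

σ√T = 0.39·√0.25 = 0.1950
d₁ = [ln(310/330) + (0.087 + 0.39²/2)·0.25] / 0.1950 = [-0.0625 + 0.0408] / 0.1950 = -0.1116 → -0.11
d₂ = d₁ − σ√T = -0.1116 − 0.1950 = -0.3066 → -0.31
exp(−rT) = exp(−0.087·0.25) = 0.9785
N(d₁) = N(-0.11) = 0.4562;  N(d₂) = N(-0.31) = 0.3783
C = 310·0.4562 − 330·0.9785·0.3783 = 141.4220 − 122.1550 = 19.2670

$19.27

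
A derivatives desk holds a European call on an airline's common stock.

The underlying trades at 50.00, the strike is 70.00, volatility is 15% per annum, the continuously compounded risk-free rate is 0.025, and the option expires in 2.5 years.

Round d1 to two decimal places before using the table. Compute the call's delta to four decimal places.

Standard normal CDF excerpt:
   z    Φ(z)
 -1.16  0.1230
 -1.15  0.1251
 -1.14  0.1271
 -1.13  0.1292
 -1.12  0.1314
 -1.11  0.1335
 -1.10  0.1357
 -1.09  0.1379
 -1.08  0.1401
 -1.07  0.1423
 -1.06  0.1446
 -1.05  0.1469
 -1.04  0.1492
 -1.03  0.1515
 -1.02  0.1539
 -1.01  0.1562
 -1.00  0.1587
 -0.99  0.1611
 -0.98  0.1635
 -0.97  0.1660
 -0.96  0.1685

T = 2.5;  σ√T = 0.2372
d₁ = [ln(50/70) + (0.025 + 0.15²/2)·2.5] / 0.2372 = [-0.3365 + 0.0906] / 0.2372 = -1.0366 which rounds to -1.04
N(d₁) = N(-1.04) = 0.1492
Δ_call = N(d₁) = 0.1492

0.1492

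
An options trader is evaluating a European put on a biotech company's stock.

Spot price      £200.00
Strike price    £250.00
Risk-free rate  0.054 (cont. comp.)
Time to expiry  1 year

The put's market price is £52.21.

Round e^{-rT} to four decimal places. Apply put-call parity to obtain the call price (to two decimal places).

£15.36

exp(−rT) = exp(−0.054·1) = 0.9474
Put-call parity: C − P = S − K·e^(−rT) = 200 − 250·0.9474 = 200 − 236.8500 = -36.8500
C = P + (C − P) = 52.21 + (-36.8500) = 15.3600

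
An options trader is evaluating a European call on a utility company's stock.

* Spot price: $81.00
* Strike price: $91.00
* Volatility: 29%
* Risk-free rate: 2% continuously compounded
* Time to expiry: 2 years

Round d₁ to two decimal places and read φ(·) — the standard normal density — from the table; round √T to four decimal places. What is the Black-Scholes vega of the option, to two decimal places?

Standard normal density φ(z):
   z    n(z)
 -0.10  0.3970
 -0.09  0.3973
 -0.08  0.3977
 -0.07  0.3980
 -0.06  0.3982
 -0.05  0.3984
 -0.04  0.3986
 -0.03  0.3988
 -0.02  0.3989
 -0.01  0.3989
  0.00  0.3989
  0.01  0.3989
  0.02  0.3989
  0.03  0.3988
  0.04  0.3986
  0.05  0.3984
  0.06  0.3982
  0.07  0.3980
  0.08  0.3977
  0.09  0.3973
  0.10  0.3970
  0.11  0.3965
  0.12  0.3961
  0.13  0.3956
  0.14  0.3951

σ√T = 0.29·√2 = 0.4101
d₁ = [ln(81/91) + (0.02 + ½·0.29²)·2] / (σ√T) = (-0.1164 + 0.1241) / 0.4101 = 0.0187 ⇒ 0.02
√T = √2 = 1.4142
φ(d₁) = φ(0.02) = 0.3989
vega = S·φ(d₁)·√T = 81·0.3989·1.4142 = 45.6941

45.69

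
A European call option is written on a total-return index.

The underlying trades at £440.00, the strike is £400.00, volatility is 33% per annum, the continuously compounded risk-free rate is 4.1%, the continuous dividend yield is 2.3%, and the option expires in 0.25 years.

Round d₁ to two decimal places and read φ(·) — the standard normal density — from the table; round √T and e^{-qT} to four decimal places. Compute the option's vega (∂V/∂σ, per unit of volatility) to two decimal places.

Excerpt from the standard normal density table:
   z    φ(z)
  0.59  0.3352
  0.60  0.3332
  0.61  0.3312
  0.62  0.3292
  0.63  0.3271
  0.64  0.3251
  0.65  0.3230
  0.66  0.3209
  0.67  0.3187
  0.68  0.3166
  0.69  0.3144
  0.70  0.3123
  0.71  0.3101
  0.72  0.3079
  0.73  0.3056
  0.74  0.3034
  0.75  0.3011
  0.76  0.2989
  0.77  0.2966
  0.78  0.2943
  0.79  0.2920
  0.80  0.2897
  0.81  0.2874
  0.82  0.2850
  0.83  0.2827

σ√T = 0.33 × 0.5000 = 0.1650
ln(S/K) + (r − q + σ²/2)T = ln(440/400) + (0.041 − 0.023 + 0.33²/2)·0.25 = 0.0953 + 0.0181 = 0.1134
d₁ = 0.1134 / 0.1650 = 0.6874 which rounds to 0.69
√T = √0.25 = 0.5000
φ(d₁) = φ(0.69) = 0.3144
e^(−qT) = e^(−0.023·0.25) = 0.9943
vega = S·e^(−qT)·φ(d₁)·√T = 440·0.9943·0.3144·0.5000 = 68.7737

68.77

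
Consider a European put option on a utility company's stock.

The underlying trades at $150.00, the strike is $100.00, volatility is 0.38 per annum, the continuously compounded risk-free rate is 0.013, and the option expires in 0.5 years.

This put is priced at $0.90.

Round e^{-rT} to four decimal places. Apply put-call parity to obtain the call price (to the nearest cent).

exp(−rT) = exp(−0.013·0.5) = 0.9935
Put-call parity: C − P = S − K·e^(−rT) = 150 − 100·0.9935 = 150 − 99.3500 = 50.6500
C = P + (C − P) = 0.90 + (50.6500) = 51.5500

$51.55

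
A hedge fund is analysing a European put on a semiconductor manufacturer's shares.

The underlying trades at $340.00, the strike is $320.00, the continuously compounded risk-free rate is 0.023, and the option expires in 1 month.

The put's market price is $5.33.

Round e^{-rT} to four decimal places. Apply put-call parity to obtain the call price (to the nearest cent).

e^(−rT) = e^(−0.023·0.08333) = 0.9981
Put-call parity: C − P = S − K·e^(−rT) = 340 − 320·0.9981 = 340 − 319.3920 = 20.6080
C = P + (C − P) = 5.33 + (20.6080) = 25.9380

$25.94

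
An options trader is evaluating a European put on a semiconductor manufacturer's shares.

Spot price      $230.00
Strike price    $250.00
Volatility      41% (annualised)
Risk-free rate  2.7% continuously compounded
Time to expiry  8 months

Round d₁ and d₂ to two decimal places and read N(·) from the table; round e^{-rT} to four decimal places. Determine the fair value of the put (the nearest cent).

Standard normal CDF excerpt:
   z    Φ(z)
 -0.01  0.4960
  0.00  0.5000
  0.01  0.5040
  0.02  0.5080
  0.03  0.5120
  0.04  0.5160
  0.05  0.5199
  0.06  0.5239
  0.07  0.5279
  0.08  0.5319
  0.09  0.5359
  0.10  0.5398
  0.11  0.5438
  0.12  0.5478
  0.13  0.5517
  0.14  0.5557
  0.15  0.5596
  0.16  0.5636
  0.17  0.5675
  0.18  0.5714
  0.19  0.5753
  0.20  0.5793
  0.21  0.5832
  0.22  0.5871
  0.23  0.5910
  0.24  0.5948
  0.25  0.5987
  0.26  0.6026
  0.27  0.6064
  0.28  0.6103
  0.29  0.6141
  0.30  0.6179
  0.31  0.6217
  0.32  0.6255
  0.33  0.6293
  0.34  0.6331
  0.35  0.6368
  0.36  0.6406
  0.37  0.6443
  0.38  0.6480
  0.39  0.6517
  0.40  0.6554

T = 0.6667;  σ√T = 0.3348
d₁ = [ln(230/250) + (0.027 + 0.41²/2)·0.6667] / 0.3348 = [-0.0834 + 0.0740] / 0.3348 = -0.0279 ⇒ -0.03
d₂ = d₁ − σ√T = -0.0279 − 0.3348 = -0.3627 ⇒ -0.36
e^(−rT) = e^(−0.027·0.6667) = 0.9822
N(−d₂) = N(0.36) = 0.6406;  N(−d₁) = N(0.03) = 0.5120
P = 250·0.9822·0.6406 − 230·0.5120 = 157.2993 − 117.7600 = 39.5393

$39.54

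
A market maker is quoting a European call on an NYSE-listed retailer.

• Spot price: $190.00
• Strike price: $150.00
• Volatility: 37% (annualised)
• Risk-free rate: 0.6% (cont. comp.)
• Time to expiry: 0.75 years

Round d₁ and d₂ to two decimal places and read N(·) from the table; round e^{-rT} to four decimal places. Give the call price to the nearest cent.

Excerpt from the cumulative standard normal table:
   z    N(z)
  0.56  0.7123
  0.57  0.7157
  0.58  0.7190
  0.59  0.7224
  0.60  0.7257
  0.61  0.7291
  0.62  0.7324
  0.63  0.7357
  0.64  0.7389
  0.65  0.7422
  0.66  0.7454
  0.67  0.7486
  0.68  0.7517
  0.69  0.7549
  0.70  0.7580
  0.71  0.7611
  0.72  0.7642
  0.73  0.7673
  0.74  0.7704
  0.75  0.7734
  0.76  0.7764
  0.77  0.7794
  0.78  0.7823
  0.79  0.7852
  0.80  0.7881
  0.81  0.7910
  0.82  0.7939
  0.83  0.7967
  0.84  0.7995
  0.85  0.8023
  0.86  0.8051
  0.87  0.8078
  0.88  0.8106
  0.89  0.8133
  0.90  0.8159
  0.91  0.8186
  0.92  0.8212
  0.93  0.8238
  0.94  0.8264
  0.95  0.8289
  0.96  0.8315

$47.66

T = 0.75;  σ√T = 0.3204
d₁ = [ln(190/150) + (0.006 + ½·0.37²)·0.75] / (σ√T) = (0.2364 + 0.0558) / 0.3204 = 0.9120 ≈ 0.91
d₂ = 0.9120 − 0.3204 = 0.5916 ≈ 0.59
exp(−rT) = exp(−0.006·0.75) = 0.9955
C = 190·N(0.91) − 150·0.9955·N(0.59) = 190·0.8186 − 150·0.9955·0.7224 = 155.5340 − 107.8724 = 47.6616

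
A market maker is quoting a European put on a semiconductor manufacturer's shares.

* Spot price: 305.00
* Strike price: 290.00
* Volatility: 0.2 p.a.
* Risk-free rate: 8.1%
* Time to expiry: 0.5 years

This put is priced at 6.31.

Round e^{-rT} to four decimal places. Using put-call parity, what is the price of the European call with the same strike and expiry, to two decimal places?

32.82

e^(−rT) = e^(−0.081·0.5) = 0.9603
Put-call parity: C − P = S − K·e^(−rT) = 305 − 290·0.9603 = 305 − 278.4870 = 26.5130
C = P + (C − P) = 6.31 + (26.5130) = 32.8230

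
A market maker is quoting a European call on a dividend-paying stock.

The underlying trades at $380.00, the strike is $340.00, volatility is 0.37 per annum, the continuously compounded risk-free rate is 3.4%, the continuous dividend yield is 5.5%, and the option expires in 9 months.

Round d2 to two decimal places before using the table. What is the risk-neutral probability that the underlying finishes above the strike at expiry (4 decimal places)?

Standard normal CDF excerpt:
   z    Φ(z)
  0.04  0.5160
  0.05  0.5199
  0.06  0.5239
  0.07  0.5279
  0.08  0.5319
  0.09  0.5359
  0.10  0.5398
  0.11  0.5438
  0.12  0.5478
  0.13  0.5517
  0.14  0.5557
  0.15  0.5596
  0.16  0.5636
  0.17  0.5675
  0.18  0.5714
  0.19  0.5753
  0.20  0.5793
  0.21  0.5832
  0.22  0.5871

σ√T = 0.37 × 0.8660 = 0.3204
ln(S/K) + (r − q + σ²/2)T = ln(380/340) + (0.034 − 0.055 + 0.37²/2)·0.75 = 0.1112 + 0.0356 = 0.1468
d₁ = 0.1468 / 0.3204 = 0.4582 ≈ 0.46
d₂ = d₁ − σ√T = 0.4582 − 0.3204 = 0.1377 ≈ 0.14
Pr(exercise) under Q = N(d₂) = 0.5557

0.5557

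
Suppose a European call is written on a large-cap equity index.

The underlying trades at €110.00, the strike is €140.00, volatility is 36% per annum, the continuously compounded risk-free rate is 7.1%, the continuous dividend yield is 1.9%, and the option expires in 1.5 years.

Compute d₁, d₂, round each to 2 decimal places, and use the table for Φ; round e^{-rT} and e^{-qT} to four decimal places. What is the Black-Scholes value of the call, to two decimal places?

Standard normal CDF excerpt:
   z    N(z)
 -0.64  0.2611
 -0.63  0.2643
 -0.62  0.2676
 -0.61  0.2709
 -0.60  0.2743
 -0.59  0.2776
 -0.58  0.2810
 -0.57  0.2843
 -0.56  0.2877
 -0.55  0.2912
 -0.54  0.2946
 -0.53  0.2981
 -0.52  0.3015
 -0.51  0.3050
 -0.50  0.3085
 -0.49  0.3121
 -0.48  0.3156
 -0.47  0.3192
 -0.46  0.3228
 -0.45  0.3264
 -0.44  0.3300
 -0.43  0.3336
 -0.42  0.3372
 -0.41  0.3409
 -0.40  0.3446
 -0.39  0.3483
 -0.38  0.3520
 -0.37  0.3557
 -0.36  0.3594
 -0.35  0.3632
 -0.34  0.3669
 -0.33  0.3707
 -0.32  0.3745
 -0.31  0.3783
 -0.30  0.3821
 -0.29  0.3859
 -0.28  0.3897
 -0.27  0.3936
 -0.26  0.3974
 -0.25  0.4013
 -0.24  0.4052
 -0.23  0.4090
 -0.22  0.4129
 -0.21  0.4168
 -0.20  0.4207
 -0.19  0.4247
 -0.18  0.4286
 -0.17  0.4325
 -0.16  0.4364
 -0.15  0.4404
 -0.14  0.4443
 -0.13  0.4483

€12.14

T = 1.5;  σ√T = 0.4409
ln(S/K) + (r − q + σ²/2)T = ln(110/140) + (0.071 − 0.019 + 0.36²/2)·1.5 = -0.2412 + 0.1752 = -0.0660
d₁ = -0.0660 / 0.4409 = -0.1496 ⇒ -0.15
d₂ = d₁ − σ√T = -0.1496 − 0.4409 = -0.5905 ⇒ -0.59
e^(−qT) = e^(−0.019·1.5) = 0.9719;  e^(−rT) = e^(−0.071·1.5) = 0.8990
C = 110·0.9719·N(-0.15) − 140·0.8990·N(-0.59) = 110·0.9719·0.4404 − 140·0.8990·0.2776 = 47.0827 − 34.9387 = 12.1440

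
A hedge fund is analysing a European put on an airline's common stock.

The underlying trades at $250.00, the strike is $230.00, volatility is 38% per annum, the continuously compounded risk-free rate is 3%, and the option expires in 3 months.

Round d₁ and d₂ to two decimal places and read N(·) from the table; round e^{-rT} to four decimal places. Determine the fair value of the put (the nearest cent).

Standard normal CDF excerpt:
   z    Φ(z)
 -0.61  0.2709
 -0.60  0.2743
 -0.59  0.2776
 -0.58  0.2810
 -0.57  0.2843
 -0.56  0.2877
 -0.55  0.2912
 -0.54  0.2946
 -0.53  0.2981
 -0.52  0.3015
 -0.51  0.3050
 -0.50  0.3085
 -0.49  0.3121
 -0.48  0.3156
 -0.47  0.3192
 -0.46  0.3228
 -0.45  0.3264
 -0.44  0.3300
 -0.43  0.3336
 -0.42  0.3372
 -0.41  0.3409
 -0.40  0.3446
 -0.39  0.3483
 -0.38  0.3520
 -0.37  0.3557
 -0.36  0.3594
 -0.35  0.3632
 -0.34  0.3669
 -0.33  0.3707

$9.28

T = 0.25;  σ√T = 0.1900
d₁ = [ln(250/230) + (0.03 + ½·0.38²)·0.25] / (σ√T) = (0.0834 + 0.0255) / 0.1900 = 0.5733 which rounds to 0.57
d₂ = 0.5733 − 0.1900 = 0.3833 which rounds to 0.38
e^(−rT) = e^(−0.03·0.25) = 0.9925
N(−d₂) = N(-0.38) = 0.3520;  N(−d₁) = N(-0.57) = 0.2843
P = 230·0.9925·0.3520 − 250·0.2843 = 80.3528 − 71.0750 = 9.2778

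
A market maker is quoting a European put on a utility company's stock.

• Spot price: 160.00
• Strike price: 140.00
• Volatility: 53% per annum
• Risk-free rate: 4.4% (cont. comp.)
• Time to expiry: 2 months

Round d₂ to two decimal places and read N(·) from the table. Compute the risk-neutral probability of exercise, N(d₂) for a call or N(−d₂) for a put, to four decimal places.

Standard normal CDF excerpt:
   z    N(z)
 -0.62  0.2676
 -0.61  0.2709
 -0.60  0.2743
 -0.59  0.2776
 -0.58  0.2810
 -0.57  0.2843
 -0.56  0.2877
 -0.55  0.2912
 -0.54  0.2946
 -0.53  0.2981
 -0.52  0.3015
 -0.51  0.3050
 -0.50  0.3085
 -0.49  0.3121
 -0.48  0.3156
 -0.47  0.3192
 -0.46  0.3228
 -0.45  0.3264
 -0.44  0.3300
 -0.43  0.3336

T = 0.1667;  σ√T = 0.2164
ln(S/K) + (r + σ²/2)T = ln(160/140) + (0.044 + 0.53²/2)·0.1667 = 0.1335 + 0.0307 = 0.1643
d₁ = 0.1643 / 0.2164 = 0.7592 ⇒ 0.76
d₂ = d₁ − σ√T = 0.7592 − 0.2164 = 0.5428 ⇒ 0.54
Pr(exercise) under Q = N(−d₂) = N(-0.54) = 0.2946

0.2946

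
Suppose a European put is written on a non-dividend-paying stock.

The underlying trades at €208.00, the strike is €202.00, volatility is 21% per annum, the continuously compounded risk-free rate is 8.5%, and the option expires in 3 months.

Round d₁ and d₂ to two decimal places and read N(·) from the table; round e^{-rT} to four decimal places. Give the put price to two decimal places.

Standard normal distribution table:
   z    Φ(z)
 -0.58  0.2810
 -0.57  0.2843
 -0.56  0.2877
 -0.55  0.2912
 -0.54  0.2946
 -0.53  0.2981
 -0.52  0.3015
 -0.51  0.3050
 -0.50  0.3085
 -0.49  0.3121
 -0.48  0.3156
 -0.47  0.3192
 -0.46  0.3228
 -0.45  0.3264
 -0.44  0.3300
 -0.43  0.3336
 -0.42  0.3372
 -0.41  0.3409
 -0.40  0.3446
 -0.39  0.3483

€3.97

σ√T = 0.21 × 0.5000 = 0.1050
ln(S/K) + (r + σ²/2)T = ln(208/202) + (0.085 + 0.21²/2)·0.25 = 0.0293 + 0.0268 = 0.0560
d₁ = 0.0560 / 0.1050 = 0.5336 → 0.53
d₂ = d₁ − σ√T = 0.5336 − 0.1050 = 0.4286 → 0.43
exp(−rT) = exp(−0.085·0.25) = 0.9790
N(−d₂) = N(-0.43) = 0.3336;  N(−d₁) = N(-0.53) = 0.2981
P = 202·0.9790·0.3336 − 208·0.2981 = 65.9721 − 62.0048 = 3.9673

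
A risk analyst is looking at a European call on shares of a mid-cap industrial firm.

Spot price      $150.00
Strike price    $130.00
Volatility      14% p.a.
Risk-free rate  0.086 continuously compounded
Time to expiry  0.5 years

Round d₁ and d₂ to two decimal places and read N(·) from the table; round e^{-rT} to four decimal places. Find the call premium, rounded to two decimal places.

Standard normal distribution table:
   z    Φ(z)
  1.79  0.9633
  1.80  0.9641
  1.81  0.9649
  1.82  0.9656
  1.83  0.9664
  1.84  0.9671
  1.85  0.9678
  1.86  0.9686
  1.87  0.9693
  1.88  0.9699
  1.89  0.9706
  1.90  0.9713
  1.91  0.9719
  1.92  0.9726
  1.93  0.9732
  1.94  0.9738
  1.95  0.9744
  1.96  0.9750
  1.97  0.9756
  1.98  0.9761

$25.64

σ√T = 0.14·√0.5 = 0.0990
d₁ = [ln(150/130) + (0.086 + 0.14²/2)·0.5] / 0.0990 = [0.1431 + 0.0479] / 0.0990 = 1.9294 → 1.93
d₂ = d₁ − σ√T = 1.9294 − 0.0990 = 1.8304 → 1.83
exp(−rT) = exp(−0.086·0.5) = 0.9579
N(d₁) = N(1.93) = 0.9732;  N(d₂) = N(1.83) = 0.9664
C = 150·0.9732 − 130·0.9579·0.9664 = 145.9800 − 120.3429 = 25.6371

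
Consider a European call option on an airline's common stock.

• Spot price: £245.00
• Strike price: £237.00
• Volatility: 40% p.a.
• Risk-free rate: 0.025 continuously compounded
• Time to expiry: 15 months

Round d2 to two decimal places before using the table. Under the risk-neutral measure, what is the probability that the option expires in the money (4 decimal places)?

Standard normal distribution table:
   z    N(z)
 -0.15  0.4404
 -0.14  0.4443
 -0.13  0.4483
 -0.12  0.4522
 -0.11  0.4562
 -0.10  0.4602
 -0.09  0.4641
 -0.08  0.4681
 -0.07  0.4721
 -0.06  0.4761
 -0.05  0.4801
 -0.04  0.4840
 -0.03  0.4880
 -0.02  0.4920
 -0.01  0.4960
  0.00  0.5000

T = 1.25;  σ√T = 0.4472
d₁ = [ln(245/237) + (0.025 + ½·0.4²)·1.25] / (σ√T) = (0.0332 + 0.1313) / 0.4472 = 0.3677 which rounds to 0.37
d₂ = 0.3677 − 0.4472 = -0.0795 which rounds to -0.08
Risk-neutral Pr[S_T > K] = N(d₂) = N(-0.08) = 0.4681

0.4681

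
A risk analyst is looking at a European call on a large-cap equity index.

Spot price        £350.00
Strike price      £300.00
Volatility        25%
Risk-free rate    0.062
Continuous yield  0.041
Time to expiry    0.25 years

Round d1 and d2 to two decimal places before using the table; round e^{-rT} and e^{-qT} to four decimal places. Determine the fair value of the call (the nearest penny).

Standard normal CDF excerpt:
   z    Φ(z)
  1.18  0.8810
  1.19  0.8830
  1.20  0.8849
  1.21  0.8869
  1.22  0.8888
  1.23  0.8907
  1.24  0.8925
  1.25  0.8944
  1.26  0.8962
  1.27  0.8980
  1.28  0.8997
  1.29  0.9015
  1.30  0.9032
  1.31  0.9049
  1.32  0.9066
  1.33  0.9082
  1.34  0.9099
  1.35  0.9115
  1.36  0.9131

σ√T = 0.25 × 0.5000 = 0.1250
d₁ = [ln(350/300) + (0.062 − 0.041 + 0.25²/2)·0.25] / 0.1250 = [0.1542 + 0.0131] / 0.1250 = 1.3377 ≈ 1.34
d₂ = d₁ − σ√T = 1.3377 − 0.1250 = 1.2127 ≈ 1.21
exp(−qT) = exp(−0.041·0.25) = 0.9898;  exp(−rT) = exp(−0.062·0.25) = 0.9846
N(d₁) = N(1.34) = 0.9099;  N(d₂) = N(1.21) = 0.8869
C = 350·0.9898·0.9099 − 300·0.9846·0.8869 = 315.2167 − 261.9725 = 53.2441

£53.24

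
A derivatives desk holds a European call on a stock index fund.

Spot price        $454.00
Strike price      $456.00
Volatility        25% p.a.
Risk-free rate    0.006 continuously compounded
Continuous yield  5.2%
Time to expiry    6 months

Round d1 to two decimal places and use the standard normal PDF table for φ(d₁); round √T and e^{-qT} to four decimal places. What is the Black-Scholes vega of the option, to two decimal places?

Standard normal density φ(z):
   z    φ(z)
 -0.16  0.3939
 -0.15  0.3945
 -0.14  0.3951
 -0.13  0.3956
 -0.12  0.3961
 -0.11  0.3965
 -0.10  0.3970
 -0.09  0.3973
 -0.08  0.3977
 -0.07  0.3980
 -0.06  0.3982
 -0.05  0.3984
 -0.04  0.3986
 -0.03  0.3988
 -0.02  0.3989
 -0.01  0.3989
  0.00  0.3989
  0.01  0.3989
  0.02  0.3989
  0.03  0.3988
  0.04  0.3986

T = 0.5;  σ√T = 0.1768
d₁ = [ln(454/456) + (0.006 − 0.052 + ½·0.25²)·0.5] / (σ√T) = (-0.0044 − 0.0074) / 0.1768 = -0.0666 → -0.07
√T = √0.5 = 0.7071
φ(d₁) = φ(-0.07) = 0.3980
exp(−qT) = exp(−0.052·0.5) = 0.9743
vega = S·exp(−qT)·φ(d₁)·√T = 454·0.9743·0.3980·0.7071 = 124.4837

124.48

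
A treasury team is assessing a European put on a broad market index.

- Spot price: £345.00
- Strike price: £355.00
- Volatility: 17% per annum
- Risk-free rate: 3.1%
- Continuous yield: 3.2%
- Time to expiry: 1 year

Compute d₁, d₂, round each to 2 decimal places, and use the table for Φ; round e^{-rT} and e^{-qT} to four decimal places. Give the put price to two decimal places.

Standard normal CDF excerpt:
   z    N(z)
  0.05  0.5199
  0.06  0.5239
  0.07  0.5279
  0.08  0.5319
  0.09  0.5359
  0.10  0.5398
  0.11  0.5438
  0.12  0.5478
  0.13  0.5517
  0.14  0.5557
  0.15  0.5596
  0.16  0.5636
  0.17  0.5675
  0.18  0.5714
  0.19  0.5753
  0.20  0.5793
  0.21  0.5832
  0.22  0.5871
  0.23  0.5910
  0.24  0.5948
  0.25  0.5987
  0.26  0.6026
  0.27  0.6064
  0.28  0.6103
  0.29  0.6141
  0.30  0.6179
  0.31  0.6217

£28.34

T = 1;  σ√T = 0.1700
d₁ = [ln(345/355) + (0.031 − 0.032 + 0.17²/2)·1] / 0.1700 = [-0.0286 + 0.0135] / 0.1700 = -0.0890 → -0.09
d₂ = d₁ − σ√T = -0.0890 − 0.1700 = -0.2590 → -0.26
exp(−qT) = exp(−0.032·1) = 0.9685;  exp(−rT) = exp(−0.031·1) = 0.9695
N(−d₂) = N(0.26) = 0.6026;  N(−d₁) = N(0.09) = 0.5359
P = 355·0.9695·0.6026 − 345·0.9685·0.5359 = 207.3983 − 179.0616 = 28.3367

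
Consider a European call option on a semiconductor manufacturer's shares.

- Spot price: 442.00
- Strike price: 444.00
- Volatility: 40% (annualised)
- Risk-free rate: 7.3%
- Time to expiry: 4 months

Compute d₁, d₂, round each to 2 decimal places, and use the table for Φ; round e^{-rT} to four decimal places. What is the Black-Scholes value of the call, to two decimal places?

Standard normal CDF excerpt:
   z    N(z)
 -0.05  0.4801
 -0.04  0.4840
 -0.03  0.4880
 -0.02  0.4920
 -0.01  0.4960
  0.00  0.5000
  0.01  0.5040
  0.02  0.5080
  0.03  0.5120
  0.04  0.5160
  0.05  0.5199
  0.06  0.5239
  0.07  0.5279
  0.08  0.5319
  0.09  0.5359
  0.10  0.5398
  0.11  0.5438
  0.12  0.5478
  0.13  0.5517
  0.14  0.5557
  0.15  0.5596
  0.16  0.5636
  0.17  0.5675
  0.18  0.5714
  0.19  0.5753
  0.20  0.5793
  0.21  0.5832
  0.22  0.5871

44.58

σ√T = 0.4 × 0.5774 = 0.2309
ln(S/K) + (r + σ²/2)T = ln(442/444) + (0.073 + 0.4²/2)·0.3333 = -0.0045 + 0.0510 = 0.0465
d₁ = 0.0465 / 0.2309 = 0.2013 ≈ 0.20
d₂ = d₁ − σ√T = 0.2013 − 0.2309 = -0.0297 ≈ -0.03
e^(−rT) = e^(−0.073·0.3333) = 0.9760
C = 442·N(0.20) − 444·0.9760·N(-0.03) = 442·0.5793 − 444·0.9760·0.4880 = 256.0506 − 211.4719 = 44.5787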